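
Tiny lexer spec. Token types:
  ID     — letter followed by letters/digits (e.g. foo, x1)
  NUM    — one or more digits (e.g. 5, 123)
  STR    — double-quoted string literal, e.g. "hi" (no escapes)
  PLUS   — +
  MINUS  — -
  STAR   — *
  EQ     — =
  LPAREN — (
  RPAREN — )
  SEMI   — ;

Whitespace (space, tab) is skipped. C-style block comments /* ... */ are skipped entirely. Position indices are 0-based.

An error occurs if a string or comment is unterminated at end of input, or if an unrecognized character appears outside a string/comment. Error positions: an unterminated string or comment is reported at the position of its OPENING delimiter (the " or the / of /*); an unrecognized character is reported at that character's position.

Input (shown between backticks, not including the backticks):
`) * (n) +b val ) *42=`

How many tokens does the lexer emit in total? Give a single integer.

Answer: 12

Derivation:
pos=0: emit RPAREN ')'
pos=2: emit STAR '*'
pos=4: emit LPAREN '('
pos=5: emit ID 'n' (now at pos=6)
pos=6: emit RPAREN ')'
pos=8: emit PLUS '+'
pos=9: emit ID 'b' (now at pos=10)
pos=11: emit ID 'val' (now at pos=14)
pos=15: emit RPAREN ')'
pos=17: emit STAR '*'
pos=18: emit NUM '42' (now at pos=20)
pos=20: emit EQ '='
DONE. 12 tokens: [RPAREN, STAR, LPAREN, ID, RPAREN, PLUS, ID, ID, RPAREN, STAR, NUM, EQ]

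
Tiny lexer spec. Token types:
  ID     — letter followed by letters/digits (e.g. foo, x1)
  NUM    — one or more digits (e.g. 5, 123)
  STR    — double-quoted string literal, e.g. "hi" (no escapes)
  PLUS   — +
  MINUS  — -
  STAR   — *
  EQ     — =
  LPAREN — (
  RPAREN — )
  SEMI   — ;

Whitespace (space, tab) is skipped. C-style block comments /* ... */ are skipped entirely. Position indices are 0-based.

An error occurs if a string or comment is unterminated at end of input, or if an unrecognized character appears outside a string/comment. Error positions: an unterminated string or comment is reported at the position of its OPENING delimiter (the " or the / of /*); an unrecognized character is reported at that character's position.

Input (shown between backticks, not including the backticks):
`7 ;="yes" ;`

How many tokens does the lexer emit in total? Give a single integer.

Answer: 5

Derivation:
pos=0: emit NUM '7' (now at pos=1)
pos=2: emit SEMI ';'
pos=3: emit EQ '='
pos=4: enter STRING mode
pos=4: emit STR "yes" (now at pos=9)
pos=10: emit SEMI ';'
DONE. 5 tokens: [NUM, SEMI, EQ, STR, SEMI]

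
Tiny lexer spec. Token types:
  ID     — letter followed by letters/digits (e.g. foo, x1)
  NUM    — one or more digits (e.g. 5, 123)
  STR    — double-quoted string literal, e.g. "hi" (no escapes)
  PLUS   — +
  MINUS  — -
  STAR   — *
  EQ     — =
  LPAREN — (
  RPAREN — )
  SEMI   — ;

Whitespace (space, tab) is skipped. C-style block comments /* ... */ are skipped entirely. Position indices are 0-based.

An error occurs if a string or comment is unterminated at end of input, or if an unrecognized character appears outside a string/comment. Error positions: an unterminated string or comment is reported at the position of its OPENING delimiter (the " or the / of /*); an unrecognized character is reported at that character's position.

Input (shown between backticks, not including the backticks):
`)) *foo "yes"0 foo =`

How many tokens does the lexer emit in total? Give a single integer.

pos=0: emit RPAREN ')'
pos=1: emit RPAREN ')'
pos=3: emit STAR '*'
pos=4: emit ID 'foo' (now at pos=7)
pos=8: enter STRING mode
pos=8: emit STR "yes" (now at pos=13)
pos=13: emit NUM '0' (now at pos=14)
pos=15: emit ID 'foo' (now at pos=18)
pos=19: emit EQ '='
DONE. 8 tokens: [RPAREN, RPAREN, STAR, ID, STR, NUM, ID, EQ]

Answer: 8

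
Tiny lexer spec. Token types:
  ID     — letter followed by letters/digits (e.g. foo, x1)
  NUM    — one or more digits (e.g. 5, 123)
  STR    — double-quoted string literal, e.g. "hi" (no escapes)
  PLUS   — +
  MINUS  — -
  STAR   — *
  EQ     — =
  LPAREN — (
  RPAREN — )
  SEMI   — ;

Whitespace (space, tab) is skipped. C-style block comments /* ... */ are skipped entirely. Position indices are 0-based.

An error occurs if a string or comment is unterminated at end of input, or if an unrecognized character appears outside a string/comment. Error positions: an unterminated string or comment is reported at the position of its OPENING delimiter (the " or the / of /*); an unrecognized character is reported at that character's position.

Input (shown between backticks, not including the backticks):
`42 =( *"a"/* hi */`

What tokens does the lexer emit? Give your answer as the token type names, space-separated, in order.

Answer: NUM EQ LPAREN STAR STR

Derivation:
pos=0: emit NUM '42' (now at pos=2)
pos=3: emit EQ '='
pos=4: emit LPAREN '('
pos=6: emit STAR '*'
pos=7: enter STRING mode
pos=7: emit STR "a" (now at pos=10)
pos=10: enter COMMENT mode (saw '/*')
exit COMMENT mode (now at pos=18)
DONE. 5 tokens: [NUM, EQ, LPAREN, STAR, STR]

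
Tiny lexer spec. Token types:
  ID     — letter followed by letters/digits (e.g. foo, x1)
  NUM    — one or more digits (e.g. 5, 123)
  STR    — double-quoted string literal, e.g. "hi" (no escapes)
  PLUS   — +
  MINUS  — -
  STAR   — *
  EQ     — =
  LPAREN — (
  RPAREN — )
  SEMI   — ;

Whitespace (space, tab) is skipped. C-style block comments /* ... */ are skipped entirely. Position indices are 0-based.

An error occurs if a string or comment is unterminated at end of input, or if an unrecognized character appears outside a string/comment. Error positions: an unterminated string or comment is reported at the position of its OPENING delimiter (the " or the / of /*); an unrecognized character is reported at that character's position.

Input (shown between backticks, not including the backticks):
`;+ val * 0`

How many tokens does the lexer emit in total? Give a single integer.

Answer: 5

Derivation:
pos=0: emit SEMI ';'
pos=1: emit PLUS '+'
pos=3: emit ID 'val' (now at pos=6)
pos=7: emit STAR '*'
pos=9: emit NUM '0' (now at pos=10)
DONE. 5 tokens: [SEMI, PLUS, ID, STAR, NUM]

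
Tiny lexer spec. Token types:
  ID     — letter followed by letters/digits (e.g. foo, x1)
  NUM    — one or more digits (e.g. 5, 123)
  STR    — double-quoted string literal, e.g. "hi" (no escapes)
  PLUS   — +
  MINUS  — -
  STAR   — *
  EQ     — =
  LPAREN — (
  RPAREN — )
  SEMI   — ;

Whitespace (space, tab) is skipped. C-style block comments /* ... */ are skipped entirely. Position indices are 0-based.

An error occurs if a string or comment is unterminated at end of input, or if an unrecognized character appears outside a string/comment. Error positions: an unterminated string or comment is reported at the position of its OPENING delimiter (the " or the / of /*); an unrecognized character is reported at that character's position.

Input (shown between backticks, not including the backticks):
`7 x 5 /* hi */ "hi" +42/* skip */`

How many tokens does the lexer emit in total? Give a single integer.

pos=0: emit NUM '7' (now at pos=1)
pos=2: emit ID 'x' (now at pos=3)
pos=4: emit NUM '5' (now at pos=5)
pos=6: enter COMMENT mode (saw '/*')
exit COMMENT mode (now at pos=14)
pos=15: enter STRING mode
pos=15: emit STR "hi" (now at pos=19)
pos=20: emit PLUS '+'
pos=21: emit NUM '42' (now at pos=23)
pos=23: enter COMMENT mode (saw '/*')
exit COMMENT mode (now at pos=33)
DONE. 6 tokens: [NUM, ID, NUM, STR, PLUS, NUM]

Answer: 6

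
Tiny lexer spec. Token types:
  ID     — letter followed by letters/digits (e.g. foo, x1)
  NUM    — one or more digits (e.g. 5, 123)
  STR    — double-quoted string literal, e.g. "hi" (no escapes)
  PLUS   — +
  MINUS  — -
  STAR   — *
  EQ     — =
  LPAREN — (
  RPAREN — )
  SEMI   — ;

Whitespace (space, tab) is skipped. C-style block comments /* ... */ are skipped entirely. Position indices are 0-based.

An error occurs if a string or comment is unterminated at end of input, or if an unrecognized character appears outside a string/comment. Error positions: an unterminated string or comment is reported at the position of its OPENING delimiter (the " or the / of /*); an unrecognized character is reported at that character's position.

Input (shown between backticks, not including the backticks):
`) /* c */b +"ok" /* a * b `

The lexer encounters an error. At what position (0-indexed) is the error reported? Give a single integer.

Answer: 17

Derivation:
pos=0: emit RPAREN ')'
pos=2: enter COMMENT mode (saw '/*')
exit COMMENT mode (now at pos=9)
pos=9: emit ID 'b' (now at pos=10)
pos=11: emit PLUS '+'
pos=12: enter STRING mode
pos=12: emit STR "ok" (now at pos=16)
pos=17: enter COMMENT mode (saw '/*')
pos=17: ERROR — unterminated comment (reached EOF)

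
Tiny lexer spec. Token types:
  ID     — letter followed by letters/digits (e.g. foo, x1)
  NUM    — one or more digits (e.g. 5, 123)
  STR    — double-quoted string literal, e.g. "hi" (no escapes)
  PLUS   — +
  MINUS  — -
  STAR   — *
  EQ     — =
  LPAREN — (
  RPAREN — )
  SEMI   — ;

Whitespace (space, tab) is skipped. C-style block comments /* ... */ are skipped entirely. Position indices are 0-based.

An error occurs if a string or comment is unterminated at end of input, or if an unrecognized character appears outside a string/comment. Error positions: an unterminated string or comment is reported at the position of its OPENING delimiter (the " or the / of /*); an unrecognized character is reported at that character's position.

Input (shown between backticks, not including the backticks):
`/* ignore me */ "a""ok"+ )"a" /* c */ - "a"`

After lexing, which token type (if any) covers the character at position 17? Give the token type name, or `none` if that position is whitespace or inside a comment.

Answer: STR

Derivation:
pos=0: enter COMMENT mode (saw '/*')
exit COMMENT mode (now at pos=15)
pos=16: enter STRING mode
pos=16: emit STR "a" (now at pos=19)
pos=19: enter STRING mode
pos=19: emit STR "ok" (now at pos=23)
pos=23: emit PLUS '+'
pos=25: emit RPAREN ')'
pos=26: enter STRING mode
pos=26: emit STR "a" (now at pos=29)
pos=30: enter COMMENT mode (saw '/*')
exit COMMENT mode (now at pos=37)
pos=38: emit MINUS '-'
pos=40: enter STRING mode
pos=40: emit STR "a" (now at pos=43)
DONE. 7 tokens: [STR, STR, PLUS, RPAREN, STR, MINUS, STR]
Position 17: char is 'a' -> STR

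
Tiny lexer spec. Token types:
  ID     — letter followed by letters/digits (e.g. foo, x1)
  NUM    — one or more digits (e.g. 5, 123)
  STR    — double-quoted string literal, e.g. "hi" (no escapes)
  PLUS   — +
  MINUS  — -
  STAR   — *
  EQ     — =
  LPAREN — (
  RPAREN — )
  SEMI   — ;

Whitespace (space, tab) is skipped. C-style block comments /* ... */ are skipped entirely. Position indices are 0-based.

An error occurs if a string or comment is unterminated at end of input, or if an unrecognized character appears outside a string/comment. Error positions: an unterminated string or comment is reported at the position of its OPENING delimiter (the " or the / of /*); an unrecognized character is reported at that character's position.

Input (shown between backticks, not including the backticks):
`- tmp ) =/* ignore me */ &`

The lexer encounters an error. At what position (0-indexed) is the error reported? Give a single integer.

Answer: 25

Derivation:
pos=0: emit MINUS '-'
pos=2: emit ID 'tmp' (now at pos=5)
pos=6: emit RPAREN ')'
pos=8: emit EQ '='
pos=9: enter COMMENT mode (saw '/*')
exit COMMENT mode (now at pos=24)
pos=25: ERROR — unrecognized char '&'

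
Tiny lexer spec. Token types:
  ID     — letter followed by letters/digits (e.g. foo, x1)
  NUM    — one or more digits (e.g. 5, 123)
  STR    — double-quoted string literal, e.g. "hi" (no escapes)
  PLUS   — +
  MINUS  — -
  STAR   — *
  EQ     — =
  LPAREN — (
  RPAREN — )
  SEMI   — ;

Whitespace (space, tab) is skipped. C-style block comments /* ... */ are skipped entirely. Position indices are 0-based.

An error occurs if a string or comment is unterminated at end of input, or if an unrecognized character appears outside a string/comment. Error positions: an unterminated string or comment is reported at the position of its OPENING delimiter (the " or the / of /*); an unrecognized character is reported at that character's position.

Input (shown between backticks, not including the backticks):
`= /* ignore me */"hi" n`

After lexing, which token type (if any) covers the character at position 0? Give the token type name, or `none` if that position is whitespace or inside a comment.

pos=0: emit EQ '='
pos=2: enter COMMENT mode (saw '/*')
exit COMMENT mode (now at pos=17)
pos=17: enter STRING mode
pos=17: emit STR "hi" (now at pos=21)
pos=22: emit ID 'n' (now at pos=23)
DONE. 3 tokens: [EQ, STR, ID]
Position 0: char is '=' -> EQ

Answer: EQ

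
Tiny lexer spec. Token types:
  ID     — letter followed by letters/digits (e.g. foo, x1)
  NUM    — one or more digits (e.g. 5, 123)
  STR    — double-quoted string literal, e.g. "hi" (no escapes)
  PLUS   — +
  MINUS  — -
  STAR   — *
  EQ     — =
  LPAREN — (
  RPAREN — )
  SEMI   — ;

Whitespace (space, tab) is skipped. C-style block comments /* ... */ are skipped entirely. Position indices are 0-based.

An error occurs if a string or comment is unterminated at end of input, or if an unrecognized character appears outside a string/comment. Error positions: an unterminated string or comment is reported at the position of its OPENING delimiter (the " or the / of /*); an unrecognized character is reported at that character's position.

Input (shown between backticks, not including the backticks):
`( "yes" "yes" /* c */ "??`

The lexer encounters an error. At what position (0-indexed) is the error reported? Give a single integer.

pos=0: emit LPAREN '('
pos=2: enter STRING mode
pos=2: emit STR "yes" (now at pos=7)
pos=8: enter STRING mode
pos=8: emit STR "yes" (now at pos=13)
pos=14: enter COMMENT mode (saw '/*')
exit COMMENT mode (now at pos=21)
pos=22: enter STRING mode
pos=22: ERROR — unterminated string

Answer: 22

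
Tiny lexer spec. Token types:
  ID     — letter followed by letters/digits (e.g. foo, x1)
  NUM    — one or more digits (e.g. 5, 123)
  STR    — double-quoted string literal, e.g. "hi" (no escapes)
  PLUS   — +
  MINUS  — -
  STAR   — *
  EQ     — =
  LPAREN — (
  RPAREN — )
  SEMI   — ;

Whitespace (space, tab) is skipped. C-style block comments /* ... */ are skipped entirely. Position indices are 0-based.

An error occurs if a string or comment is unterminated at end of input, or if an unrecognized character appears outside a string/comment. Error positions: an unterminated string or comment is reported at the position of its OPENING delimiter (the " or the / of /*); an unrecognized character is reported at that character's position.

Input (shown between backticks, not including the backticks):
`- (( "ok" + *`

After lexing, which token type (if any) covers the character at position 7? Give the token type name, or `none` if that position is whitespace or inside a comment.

Answer: STR

Derivation:
pos=0: emit MINUS '-'
pos=2: emit LPAREN '('
pos=3: emit LPAREN '('
pos=5: enter STRING mode
pos=5: emit STR "ok" (now at pos=9)
pos=10: emit PLUS '+'
pos=12: emit STAR '*'
DONE. 6 tokens: [MINUS, LPAREN, LPAREN, STR, PLUS, STAR]
Position 7: char is 'k' -> STR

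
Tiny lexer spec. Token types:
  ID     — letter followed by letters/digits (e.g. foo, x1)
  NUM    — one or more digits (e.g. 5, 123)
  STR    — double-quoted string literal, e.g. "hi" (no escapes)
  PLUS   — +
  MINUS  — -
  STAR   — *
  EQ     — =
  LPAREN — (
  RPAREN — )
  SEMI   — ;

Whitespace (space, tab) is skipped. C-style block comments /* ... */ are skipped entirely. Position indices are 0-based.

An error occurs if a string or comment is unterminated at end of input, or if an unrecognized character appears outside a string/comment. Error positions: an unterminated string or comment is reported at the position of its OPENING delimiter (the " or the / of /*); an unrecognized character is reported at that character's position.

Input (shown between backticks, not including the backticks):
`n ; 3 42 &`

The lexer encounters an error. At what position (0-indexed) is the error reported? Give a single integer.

pos=0: emit ID 'n' (now at pos=1)
pos=2: emit SEMI ';'
pos=4: emit NUM '3' (now at pos=5)
pos=6: emit NUM '42' (now at pos=8)
pos=9: ERROR — unrecognized char '&'

Answer: 9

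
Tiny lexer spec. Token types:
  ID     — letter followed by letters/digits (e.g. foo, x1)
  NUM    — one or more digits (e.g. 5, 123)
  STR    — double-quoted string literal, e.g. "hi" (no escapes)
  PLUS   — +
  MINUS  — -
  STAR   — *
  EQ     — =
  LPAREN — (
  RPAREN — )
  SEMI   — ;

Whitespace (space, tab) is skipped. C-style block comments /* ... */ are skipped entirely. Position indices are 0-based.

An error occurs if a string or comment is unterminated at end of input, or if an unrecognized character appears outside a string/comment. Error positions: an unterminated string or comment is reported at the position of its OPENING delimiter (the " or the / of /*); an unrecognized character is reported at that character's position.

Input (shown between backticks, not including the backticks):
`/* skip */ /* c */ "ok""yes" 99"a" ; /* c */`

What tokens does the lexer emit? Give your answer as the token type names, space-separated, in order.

Answer: STR STR NUM STR SEMI

Derivation:
pos=0: enter COMMENT mode (saw '/*')
exit COMMENT mode (now at pos=10)
pos=11: enter COMMENT mode (saw '/*')
exit COMMENT mode (now at pos=18)
pos=19: enter STRING mode
pos=19: emit STR "ok" (now at pos=23)
pos=23: enter STRING mode
pos=23: emit STR "yes" (now at pos=28)
pos=29: emit NUM '99' (now at pos=31)
pos=31: enter STRING mode
pos=31: emit STR "a" (now at pos=34)
pos=35: emit SEMI ';'
pos=37: enter COMMENT mode (saw '/*')
exit COMMENT mode (now at pos=44)
DONE. 5 tokens: [STR, STR, NUM, STR, SEMI]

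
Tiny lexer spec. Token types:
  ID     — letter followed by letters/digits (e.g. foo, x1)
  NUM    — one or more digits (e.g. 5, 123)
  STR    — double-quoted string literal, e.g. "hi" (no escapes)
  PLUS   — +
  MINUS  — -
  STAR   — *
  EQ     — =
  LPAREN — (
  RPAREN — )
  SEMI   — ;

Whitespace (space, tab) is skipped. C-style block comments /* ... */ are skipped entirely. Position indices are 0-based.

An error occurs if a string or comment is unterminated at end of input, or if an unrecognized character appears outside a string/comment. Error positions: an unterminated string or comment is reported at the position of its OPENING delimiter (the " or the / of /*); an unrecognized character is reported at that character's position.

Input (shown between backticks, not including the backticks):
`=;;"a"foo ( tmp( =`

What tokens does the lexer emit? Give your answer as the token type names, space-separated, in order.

Answer: EQ SEMI SEMI STR ID LPAREN ID LPAREN EQ

Derivation:
pos=0: emit EQ '='
pos=1: emit SEMI ';'
pos=2: emit SEMI ';'
pos=3: enter STRING mode
pos=3: emit STR "a" (now at pos=6)
pos=6: emit ID 'foo' (now at pos=9)
pos=10: emit LPAREN '('
pos=12: emit ID 'tmp' (now at pos=15)
pos=15: emit LPAREN '('
pos=17: emit EQ '='
DONE. 9 tokens: [EQ, SEMI, SEMI, STR, ID, LPAREN, ID, LPAREN, EQ]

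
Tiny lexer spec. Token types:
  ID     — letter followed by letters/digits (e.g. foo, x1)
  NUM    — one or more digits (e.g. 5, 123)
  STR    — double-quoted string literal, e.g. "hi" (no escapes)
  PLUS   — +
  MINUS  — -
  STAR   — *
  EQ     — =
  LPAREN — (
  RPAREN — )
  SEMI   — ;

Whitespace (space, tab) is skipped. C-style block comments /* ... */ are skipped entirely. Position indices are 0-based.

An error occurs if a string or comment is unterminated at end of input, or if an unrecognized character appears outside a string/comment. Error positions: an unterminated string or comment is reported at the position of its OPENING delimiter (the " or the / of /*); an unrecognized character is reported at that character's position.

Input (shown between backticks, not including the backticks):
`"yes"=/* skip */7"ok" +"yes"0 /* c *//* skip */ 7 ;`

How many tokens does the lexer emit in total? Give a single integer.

Answer: 9

Derivation:
pos=0: enter STRING mode
pos=0: emit STR "yes" (now at pos=5)
pos=5: emit EQ '='
pos=6: enter COMMENT mode (saw '/*')
exit COMMENT mode (now at pos=16)
pos=16: emit NUM '7' (now at pos=17)
pos=17: enter STRING mode
pos=17: emit STR "ok" (now at pos=21)
pos=22: emit PLUS '+'
pos=23: enter STRING mode
pos=23: emit STR "yes" (now at pos=28)
pos=28: emit NUM '0' (now at pos=29)
pos=30: enter COMMENT mode (saw '/*')
exit COMMENT mode (now at pos=37)
pos=37: enter COMMENT mode (saw '/*')
exit COMMENT mode (now at pos=47)
pos=48: emit NUM '7' (now at pos=49)
pos=50: emit SEMI ';'
DONE. 9 tokens: [STR, EQ, NUM, STR, PLUS, STR, NUM, NUM, SEMI]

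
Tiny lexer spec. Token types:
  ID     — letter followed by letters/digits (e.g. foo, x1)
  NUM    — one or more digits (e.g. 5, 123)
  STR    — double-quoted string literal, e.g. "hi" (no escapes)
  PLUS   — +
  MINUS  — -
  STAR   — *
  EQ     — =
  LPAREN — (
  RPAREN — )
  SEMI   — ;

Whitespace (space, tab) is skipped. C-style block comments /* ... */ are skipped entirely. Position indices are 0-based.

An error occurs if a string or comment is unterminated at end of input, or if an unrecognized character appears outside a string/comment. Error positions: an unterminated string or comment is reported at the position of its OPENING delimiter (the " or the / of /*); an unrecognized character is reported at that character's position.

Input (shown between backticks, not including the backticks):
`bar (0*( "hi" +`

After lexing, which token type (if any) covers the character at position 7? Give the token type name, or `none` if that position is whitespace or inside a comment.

pos=0: emit ID 'bar' (now at pos=3)
pos=4: emit LPAREN '('
pos=5: emit NUM '0' (now at pos=6)
pos=6: emit STAR '*'
pos=7: emit LPAREN '('
pos=9: enter STRING mode
pos=9: emit STR "hi" (now at pos=13)
pos=14: emit PLUS '+'
DONE. 7 tokens: [ID, LPAREN, NUM, STAR, LPAREN, STR, PLUS]
Position 7: char is '(' -> LPAREN

Answer: LPAREN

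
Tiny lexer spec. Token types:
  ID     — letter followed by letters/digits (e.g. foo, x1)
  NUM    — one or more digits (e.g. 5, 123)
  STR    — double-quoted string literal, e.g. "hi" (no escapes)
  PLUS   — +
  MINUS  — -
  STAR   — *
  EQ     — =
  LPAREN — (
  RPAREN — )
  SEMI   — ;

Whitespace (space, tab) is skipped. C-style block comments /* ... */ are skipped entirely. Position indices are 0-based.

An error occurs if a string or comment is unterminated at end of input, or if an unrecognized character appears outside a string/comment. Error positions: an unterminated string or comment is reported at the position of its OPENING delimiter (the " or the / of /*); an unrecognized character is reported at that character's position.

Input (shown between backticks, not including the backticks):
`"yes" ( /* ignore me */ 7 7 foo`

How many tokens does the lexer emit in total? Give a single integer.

pos=0: enter STRING mode
pos=0: emit STR "yes" (now at pos=5)
pos=6: emit LPAREN '('
pos=8: enter COMMENT mode (saw '/*')
exit COMMENT mode (now at pos=23)
pos=24: emit NUM '7' (now at pos=25)
pos=26: emit NUM '7' (now at pos=27)
pos=28: emit ID 'foo' (now at pos=31)
DONE. 5 tokens: [STR, LPAREN, NUM, NUM, ID]

Answer: 5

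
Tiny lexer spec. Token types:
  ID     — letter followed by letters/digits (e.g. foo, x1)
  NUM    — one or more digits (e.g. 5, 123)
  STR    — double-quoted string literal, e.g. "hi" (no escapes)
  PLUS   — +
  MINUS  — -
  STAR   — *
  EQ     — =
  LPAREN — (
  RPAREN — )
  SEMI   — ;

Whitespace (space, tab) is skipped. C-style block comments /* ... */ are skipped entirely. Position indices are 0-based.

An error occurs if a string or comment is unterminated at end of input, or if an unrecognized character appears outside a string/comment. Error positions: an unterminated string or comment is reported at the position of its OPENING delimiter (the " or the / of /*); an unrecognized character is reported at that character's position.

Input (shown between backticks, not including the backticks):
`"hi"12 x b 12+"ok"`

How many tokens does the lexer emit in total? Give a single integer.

pos=0: enter STRING mode
pos=0: emit STR "hi" (now at pos=4)
pos=4: emit NUM '12' (now at pos=6)
pos=7: emit ID 'x' (now at pos=8)
pos=9: emit ID 'b' (now at pos=10)
pos=11: emit NUM '12' (now at pos=13)
pos=13: emit PLUS '+'
pos=14: enter STRING mode
pos=14: emit STR "ok" (now at pos=18)
DONE. 7 tokens: [STR, NUM, ID, ID, NUM, PLUS, STR]

Answer: 7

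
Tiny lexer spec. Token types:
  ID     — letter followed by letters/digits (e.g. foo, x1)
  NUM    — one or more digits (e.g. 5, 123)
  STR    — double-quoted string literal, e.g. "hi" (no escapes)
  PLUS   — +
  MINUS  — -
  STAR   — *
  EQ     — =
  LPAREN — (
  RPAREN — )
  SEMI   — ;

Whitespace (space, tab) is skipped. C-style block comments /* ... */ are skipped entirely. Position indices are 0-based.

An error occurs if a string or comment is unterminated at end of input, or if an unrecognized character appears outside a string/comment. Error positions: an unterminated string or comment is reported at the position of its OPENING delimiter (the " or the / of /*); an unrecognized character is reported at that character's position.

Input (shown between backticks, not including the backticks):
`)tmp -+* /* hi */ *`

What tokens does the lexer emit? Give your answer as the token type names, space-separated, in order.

Answer: RPAREN ID MINUS PLUS STAR STAR

Derivation:
pos=0: emit RPAREN ')'
pos=1: emit ID 'tmp' (now at pos=4)
pos=5: emit MINUS '-'
pos=6: emit PLUS '+'
pos=7: emit STAR '*'
pos=9: enter COMMENT mode (saw '/*')
exit COMMENT mode (now at pos=17)
pos=18: emit STAR '*'
DONE. 6 tokens: [RPAREN, ID, MINUS, PLUS, STAR, STAR]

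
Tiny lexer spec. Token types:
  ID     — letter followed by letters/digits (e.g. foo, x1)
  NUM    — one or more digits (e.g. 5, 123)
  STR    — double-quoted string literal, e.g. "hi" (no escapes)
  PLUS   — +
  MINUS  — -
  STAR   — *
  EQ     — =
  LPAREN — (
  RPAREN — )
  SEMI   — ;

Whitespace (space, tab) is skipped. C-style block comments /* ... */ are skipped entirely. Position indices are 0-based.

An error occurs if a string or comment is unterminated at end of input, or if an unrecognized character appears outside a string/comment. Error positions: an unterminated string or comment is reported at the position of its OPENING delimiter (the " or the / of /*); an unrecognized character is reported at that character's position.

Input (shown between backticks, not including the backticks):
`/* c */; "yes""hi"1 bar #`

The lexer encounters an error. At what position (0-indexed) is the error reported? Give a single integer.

Answer: 24

Derivation:
pos=0: enter COMMENT mode (saw '/*')
exit COMMENT mode (now at pos=7)
pos=7: emit SEMI ';'
pos=9: enter STRING mode
pos=9: emit STR "yes" (now at pos=14)
pos=14: enter STRING mode
pos=14: emit STR "hi" (now at pos=18)
pos=18: emit NUM '1' (now at pos=19)
pos=20: emit ID 'bar' (now at pos=23)
pos=24: ERROR — unrecognized char '#'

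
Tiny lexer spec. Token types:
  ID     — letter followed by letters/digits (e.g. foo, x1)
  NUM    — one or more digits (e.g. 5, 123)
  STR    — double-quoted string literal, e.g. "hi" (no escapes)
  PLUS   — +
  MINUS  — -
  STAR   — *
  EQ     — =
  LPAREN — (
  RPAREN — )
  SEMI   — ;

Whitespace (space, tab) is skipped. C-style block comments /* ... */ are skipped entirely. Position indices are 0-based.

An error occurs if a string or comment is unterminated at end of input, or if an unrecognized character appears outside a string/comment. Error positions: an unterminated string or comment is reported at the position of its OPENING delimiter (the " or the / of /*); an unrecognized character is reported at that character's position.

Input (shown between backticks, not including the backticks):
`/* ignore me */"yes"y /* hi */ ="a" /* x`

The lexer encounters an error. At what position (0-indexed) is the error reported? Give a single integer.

pos=0: enter COMMENT mode (saw '/*')
exit COMMENT mode (now at pos=15)
pos=15: enter STRING mode
pos=15: emit STR "yes" (now at pos=20)
pos=20: emit ID 'y' (now at pos=21)
pos=22: enter COMMENT mode (saw '/*')
exit COMMENT mode (now at pos=30)
pos=31: emit EQ '='
pos=32: enter STRING mode
pos=32: emit STR "a" (now at pos=35)
pos=36: enter COMMENT mode (saw '/*')
pos=36: ERROR — unterminated comment (reached EOF)

Answer: 36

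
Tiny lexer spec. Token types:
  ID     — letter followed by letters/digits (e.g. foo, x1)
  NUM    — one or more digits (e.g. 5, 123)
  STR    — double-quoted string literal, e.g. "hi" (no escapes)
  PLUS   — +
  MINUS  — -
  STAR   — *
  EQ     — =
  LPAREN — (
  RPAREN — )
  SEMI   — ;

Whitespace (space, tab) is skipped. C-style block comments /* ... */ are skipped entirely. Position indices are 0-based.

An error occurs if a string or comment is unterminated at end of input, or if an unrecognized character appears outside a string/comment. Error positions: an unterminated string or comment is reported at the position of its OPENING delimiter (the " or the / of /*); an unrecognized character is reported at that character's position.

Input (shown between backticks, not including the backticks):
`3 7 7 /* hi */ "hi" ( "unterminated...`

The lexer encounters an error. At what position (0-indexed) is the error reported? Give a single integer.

Answer: 22

Derivation:
pos=0: emit NUM '3' (now at pos=1)
pos=2: emit NUM '7' (now at pos=3)
pos=4: emit NUM '7' (now at pos=5)
pos=6: enter COMMENT mode (saw '/*')
exit COMMENT mode (now at pos=14)
pos=15: enter STRING mode
pos=15: emit STR "hi" (now at pos=19)
pos=20: emit LPAREN '('
pos=22: enter STRING mode
pos=22: ERROR — unterminated string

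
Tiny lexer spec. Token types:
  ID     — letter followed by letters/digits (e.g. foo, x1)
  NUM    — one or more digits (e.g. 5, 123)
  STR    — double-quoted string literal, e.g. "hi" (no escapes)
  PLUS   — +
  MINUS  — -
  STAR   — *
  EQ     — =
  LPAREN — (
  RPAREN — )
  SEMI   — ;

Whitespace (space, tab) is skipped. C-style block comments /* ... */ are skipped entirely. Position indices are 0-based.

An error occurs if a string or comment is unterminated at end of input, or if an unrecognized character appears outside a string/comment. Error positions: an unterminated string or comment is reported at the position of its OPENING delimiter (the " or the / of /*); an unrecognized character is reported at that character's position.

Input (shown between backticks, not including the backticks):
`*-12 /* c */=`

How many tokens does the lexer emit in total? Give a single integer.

pos=0: emit STAR '*'
pos=1: emit MINUS '-'
pos=2: emit NUM '12' (now at pos=4)
pos=5: enter COMMENT mode (saw '/*')
exit COMMENT mode (now at pos=12)
pos=12: emit EQ '='
DONE. 4 tokens: [STAR, MINUS, NUM, EQ]

Answer: 4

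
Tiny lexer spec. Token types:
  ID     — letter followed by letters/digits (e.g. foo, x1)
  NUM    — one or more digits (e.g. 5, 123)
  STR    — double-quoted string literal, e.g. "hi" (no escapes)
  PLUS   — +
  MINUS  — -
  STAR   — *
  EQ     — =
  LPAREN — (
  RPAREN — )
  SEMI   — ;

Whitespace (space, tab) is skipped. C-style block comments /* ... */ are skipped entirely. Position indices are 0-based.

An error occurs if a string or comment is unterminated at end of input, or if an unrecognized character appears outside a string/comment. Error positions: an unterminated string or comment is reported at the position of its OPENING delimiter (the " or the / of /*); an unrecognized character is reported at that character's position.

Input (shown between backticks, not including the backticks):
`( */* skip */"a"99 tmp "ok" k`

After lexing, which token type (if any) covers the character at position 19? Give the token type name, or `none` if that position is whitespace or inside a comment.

pos=0: emit LPAREN '('
pos=2: emit STAR '*'
pos=3: enter COMMENT mode (saw '/*')
exit COMMENT mode (now at pos=13)
pos=13: enter STRING mode
pos=13: emit STR "a" (now at pos=16)
pos=16: emit NUM '99' (now at pos=18)
pos=19: emit ID 'tmp' (now at pos=22)
pos=23: enter STRING mode
pos=23: emit STR "ok" (now at pos=27)
pos=28: emit ID 'k' (now at pos=29)
DONE. 7 tokens: [LPAREN, STAR, STR, NUM, ID, STR, ID]
Position 19: char is 't' -> ID

Answer: ID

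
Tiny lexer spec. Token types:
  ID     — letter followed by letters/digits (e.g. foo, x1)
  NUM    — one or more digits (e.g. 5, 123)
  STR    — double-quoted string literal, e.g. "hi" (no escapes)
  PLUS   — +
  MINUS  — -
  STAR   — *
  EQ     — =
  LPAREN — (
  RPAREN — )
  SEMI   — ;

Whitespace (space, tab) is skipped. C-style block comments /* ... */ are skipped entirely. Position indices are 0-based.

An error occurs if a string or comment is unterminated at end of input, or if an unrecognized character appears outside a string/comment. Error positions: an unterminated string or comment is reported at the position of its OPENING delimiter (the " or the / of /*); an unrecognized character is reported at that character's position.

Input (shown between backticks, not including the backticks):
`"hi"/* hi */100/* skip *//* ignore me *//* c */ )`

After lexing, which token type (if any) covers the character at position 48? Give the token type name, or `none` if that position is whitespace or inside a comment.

pos=0: enter STRING mode
pos=0: emit STR "hi" (now at pos=4)
pos=4: enter COMMENT mode (saw '/*')
exit COMMENT mode (now at pos=12)
pos=12: emit NUM '100' (now at pos=15)
pos=15: enter COMMENT mode (saw '/*')
exit COMMENT mode (now at pos=25)
pos=25: enter COMMENT mode (saw '/*')
exit COMMENT mode (now at pos=40)
pos=40: enter COMMENT mode (saw '/*')
exit COMMENT mode (now at pos=47)
pos=48: emit RPAREN ')'
DONE. 3 tokens: [STR, NUM, RPAREN]
Position 48: char is ')' -> RPAREN

Answer: RPAREN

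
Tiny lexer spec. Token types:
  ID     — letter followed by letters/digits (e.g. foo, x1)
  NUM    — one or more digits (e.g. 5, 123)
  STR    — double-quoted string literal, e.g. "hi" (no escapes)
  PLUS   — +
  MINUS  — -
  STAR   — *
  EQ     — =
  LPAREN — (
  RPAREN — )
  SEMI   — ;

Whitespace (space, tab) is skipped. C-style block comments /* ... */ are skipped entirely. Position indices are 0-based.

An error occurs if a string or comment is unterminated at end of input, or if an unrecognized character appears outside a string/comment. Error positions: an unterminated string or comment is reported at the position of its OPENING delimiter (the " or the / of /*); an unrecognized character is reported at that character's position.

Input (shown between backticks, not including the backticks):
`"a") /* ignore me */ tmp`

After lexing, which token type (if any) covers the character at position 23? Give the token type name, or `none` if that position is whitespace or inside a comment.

Answer: ID

Derivation:
pos=0: enter STRING mode
pos=0: emit STR "a" (now at pos=3)
pos=3: emit RPAREN ')'
pos=5: enter COMMENT mode (saw '/*')
exit COMMENT mode (now at pos=20)
pos=21: emit ID 'tmp' (now at pos=24)
DONE. 3 tokens: [STR, RPAREN, ID]
Position 23: char is 'p' -> ID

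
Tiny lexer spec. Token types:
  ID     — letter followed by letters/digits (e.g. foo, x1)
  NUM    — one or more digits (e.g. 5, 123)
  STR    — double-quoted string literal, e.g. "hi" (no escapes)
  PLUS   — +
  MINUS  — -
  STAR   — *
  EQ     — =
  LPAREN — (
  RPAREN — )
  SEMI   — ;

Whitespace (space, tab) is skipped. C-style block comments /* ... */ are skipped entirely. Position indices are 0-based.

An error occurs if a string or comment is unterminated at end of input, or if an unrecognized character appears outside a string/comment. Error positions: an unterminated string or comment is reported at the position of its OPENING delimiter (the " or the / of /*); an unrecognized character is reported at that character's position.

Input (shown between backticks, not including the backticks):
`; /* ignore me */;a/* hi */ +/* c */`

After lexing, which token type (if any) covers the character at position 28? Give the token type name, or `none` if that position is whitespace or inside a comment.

pos=0: emit SEMI ';'
pos=2: enter COMMENT mode (saw '/*')
exit COMMENT mode (now at pos=17)
pos=17: emit SEMI ';'
pos=18: emit ID 'a' (now at pos=19)
pos=19: enter COMMENT mode (saw '/*')
exit COMMENT mode (now at pos=27)
pos=28: emit PLUS '+'
pos=29: enter COMMENT mode (saw '/*')
exit COMMENT mode (now at pos=36)
DONE. 4 tokens: [SEMI, SEMI, ID, PLUS]
Position 28: char is '+' -> PLUS

Answer: PLUS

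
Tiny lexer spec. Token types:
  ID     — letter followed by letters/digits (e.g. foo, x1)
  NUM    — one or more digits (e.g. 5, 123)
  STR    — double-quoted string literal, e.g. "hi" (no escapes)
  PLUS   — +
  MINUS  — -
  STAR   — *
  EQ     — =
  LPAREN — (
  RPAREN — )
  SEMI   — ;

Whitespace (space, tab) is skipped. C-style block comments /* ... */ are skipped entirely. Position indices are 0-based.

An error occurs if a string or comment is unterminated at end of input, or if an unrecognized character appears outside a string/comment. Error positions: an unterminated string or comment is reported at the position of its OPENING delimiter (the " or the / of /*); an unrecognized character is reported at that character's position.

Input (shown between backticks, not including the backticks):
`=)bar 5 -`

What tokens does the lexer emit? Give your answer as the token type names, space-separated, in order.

Answer: EQ RPAREN ID NUM MINUS

Derivation:
pos=0: emit EQ '='
pos=1: emit RPAREN ')'
pos=2: emit ID 'bar' (now at pos=5)
pos=6: emit NUM '5' (now at pos=7)
pos=8: emit MINUS '-'
DONE. 5 tokens: [EQ, RPAREN, ID, NUM, MINUS]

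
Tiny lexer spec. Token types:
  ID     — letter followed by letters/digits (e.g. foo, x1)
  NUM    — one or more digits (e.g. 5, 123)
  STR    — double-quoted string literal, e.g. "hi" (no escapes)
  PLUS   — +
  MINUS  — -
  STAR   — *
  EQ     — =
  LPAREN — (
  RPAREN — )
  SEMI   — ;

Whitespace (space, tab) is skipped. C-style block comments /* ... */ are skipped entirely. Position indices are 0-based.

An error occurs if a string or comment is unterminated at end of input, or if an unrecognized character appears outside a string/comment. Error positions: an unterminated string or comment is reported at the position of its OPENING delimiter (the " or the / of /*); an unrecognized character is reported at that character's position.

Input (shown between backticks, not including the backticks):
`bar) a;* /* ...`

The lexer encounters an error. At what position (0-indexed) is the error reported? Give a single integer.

Answer: 9

Derivation:
pos=0: emit ID 'bar' (now at pos=3)
pos=3: emit RPAREN ')'
pos=5: emit ID 'a' (now at pos=6)
pos=6: emit SEMI ';'
pos=7: emit STAR '*'
pos=9: enter COMMENT mode (saw '/*')
pos=9: ERROR — unterminated comment (reached EOF)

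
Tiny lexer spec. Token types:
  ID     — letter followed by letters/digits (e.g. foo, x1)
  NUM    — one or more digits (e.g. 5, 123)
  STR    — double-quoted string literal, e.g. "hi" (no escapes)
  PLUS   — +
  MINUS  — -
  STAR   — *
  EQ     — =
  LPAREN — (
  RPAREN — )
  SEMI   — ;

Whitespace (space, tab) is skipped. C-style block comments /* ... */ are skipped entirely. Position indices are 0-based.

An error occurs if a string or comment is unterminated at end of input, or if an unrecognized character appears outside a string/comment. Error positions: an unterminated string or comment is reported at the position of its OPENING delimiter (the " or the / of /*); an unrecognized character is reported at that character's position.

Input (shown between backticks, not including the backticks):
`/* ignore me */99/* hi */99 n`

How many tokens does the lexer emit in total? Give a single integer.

pos=0: enter COMMENT mode (saw '/*')
exit COMMENT mode (now at pos=15)
pos=15: emit NUM '99' (now at pos=17)
pos=17: enter COMMENT mode (saw '/*')
exit COMMENT mode (now at pos=25)
pos=25: emit NUM '99' (now at pos=27)
pos=28: emit ID 'n' (now at pos=29)
DONE. 3 tokens: [NUM, NUM, ID]

Answer: 3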